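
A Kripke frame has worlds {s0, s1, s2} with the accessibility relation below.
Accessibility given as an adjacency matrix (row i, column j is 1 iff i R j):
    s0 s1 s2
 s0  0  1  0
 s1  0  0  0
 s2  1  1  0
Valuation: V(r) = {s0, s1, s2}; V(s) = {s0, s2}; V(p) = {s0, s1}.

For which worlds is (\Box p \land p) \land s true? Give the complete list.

Recall that \Box ψ holds at a world iff ψ holds at every accessible world, and \Diamond ψ holds iff ψ holds at some accessible world.
Let φ = (\Box p \land p) \land s. Evaluate φ at each world:
  s0 (successors {s1}): φ is true.
  s1 (successors ∅): φ is false.
  s2 (successors {s0, s1}): φ is false.
For instance, at s2:
  At s2: \Box p \land p is false, s is true, so (\Box p \land p) \land s is false.
    At s2: \Box p is true, p is false, so \Box p \land p is false.
      At s2: \Box p requires p at every successor {s0, s1}.
        At s0: p is true.
        At s1: p is true.
      So \Box p is true at s2.
Satisfying worlds: {s0}

s0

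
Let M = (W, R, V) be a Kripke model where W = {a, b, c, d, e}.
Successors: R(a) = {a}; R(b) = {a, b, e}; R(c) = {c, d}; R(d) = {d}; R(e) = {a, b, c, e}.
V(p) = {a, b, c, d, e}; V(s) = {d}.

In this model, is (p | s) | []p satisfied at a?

At a: p | s is true, []p is true, so (p | s) | []p is true.
  At a: []p requires p at every successor {a}.
    At a: p is true.
  So []p is true at a.

Yes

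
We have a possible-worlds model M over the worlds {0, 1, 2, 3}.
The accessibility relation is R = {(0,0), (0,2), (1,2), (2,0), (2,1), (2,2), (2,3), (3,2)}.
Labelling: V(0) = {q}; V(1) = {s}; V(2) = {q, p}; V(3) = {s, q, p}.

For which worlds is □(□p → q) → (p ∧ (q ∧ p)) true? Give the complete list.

2, 3

Let φ = □(□p → q) → (p ∧ (q ∧ p)). Evaluate φ at each world:
  0 (successors {0, 2}): φ is false.
  1 (successors {2}): φ is false.
  2 (successors {0, 1, 2, 3}): φ is true.
  3 (successors {2}): φ is true.
For instance, at 2:
  At 2: □(□p → q) is false, p ∧ (q ∧ p) is true, so □(□p → q) → (p ∧ (q ∧ p)) is true.
    At 2: □(□p → q) requires □p → q at every successor {0, 1, 2, 3}.
      □p → q fails at 1, so □(□p → q) is false at 2.
Satisfying worlds: {2, 3}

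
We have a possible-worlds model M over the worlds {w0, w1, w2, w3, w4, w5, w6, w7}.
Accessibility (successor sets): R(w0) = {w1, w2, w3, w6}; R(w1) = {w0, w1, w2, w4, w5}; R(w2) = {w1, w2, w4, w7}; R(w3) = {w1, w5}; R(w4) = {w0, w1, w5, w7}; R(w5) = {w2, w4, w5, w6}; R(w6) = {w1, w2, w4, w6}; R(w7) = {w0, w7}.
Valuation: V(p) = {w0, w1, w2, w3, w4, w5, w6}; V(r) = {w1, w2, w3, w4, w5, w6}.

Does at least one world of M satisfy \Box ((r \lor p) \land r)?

Recall that \Box ψ holds at a world iff ψ holds at every accessible world, and \Diamond ψ holds iff ψ holds at some accessible world.
Let φ = \Box ((r \lor p) \land r). Evaluate φ at each world:
  w0 (successors {w1, w2, w3, w6}): φ is true.
  w1 (successors {w0, w1, w2, w4, w5}): φ is false.
  w2 (successors {w1, w2, w4, w7}): φ is false.
  w3 (successors {w1, w5}): φ is true.
  w4 (successors {w0, w1, w5, w7}): φ is false.
  w5 (successors {w2, w4, w5, w6}): φ is true.
  w6 (successors {w1, w2, w4, w6}): φ is true.
  w7 (successors {w0, w7}): φ is false.
Detail at w0 (witness):
  At w0: \Box ((r \lor p) \land r) requires (r \lor p) \land r at every successor {w1, w2, w3, w6}.
    At w1: (r \lor p) \land r is true.
    At w2: (r \lor p) \land r is true.
    At w3: (r \lor p) \land r is true.
    At w6: (r \lor p) \land r is true.
  So \Box ((r \lor p) \land r) is true at w0.

Yes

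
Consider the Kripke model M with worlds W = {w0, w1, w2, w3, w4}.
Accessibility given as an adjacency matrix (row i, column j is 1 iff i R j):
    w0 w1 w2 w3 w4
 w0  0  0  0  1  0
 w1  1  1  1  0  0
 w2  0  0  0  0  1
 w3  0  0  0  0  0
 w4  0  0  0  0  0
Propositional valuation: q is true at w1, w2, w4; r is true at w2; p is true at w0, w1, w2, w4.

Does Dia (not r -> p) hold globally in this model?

No

Recall that Dia ψ holds at a world iff ψ holds at some accessible world.
Let φ = Dia (not r -> p). Evaluate φ at each world:
  w0 (successors {w3}): φ is false.
  w1 (successors {w0, w1, w2}): φ is true.
  w2 (successors {w4}): φ is true.
  w3 (successors ∅): φ is false.
  w4 (successors ∅): φ is false.
Detail at w0 (counterexample):
  At w0: Dia (not r -> p) requires not r -> p at some successor in {w3}.
    At w3: not r -> p is false.
  So Dia (not r -> p) is false at w0.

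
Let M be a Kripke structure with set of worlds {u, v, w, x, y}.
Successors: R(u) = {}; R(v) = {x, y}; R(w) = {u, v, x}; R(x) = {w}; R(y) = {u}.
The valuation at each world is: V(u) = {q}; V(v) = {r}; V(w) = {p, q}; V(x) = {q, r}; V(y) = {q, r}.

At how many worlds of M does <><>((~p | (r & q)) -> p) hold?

Let φ = <><>((~p | (r & q)) -> p). Evaluate φ at each world:
  u (successors ∅): φ is false.
  v (successors {x, y}): φ is true.
  w (successors {u, v, x}): φ is true.
  x (successors {w}): φ is false.
  y (successors {u}): φ is false.
For instance, at y:
  At y: <><>((~p | (r & q)) -> p) requires <>((~p | (r & q)) -> p) at some successor in {u}.
    At u: <>((~p | (r & q)) -> p) is false.
  So <><>((~p | (r & q)) -> p) is false at y.
Satisfying worlds: {v, w}

2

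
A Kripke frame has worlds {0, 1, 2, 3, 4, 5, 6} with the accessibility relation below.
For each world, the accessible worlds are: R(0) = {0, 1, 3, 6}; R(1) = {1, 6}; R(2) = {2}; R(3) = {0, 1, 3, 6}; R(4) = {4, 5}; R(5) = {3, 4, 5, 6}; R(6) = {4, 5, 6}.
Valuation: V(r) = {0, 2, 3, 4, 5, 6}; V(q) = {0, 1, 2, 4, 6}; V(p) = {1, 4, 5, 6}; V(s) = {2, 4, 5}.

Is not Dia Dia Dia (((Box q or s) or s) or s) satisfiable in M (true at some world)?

No

Let φ = not Dia Dia Dia (((Box q or s) or s) or s). Evaluate φ at each world:
  0 (successors {0, 1, 3, 6}): φ is false.
  1 (successors {1, 6}): φ is false.
  2 (successors {2}): φ is false.
  3 (successors {0, 1, 3, 6}): φ is false.
  4 (successors {4, 5}): φ is false.
  5 (successors {3, 4, 5, 6}): φ is false.
  6 (successors {4, 5, 6}): φ is false.
For instance, at 3:
  At 3: Dia Dia Dia (((Box q or s) or s) or s) is true, so not Dia Dia Dia (((Box q or s) or s) or s) is false.
    At 3: Dia Dia Dia (((Box q or s) or s) or s) requires Dia Dia (((Box q or s) or s) or s) at some successor in {0, 1, 3, 6}.
      Dia Dia (((Box q or s) or s) or s) holds at 0, so Dia Dia Dia (((Box q or s) or s) or s) is true at 3.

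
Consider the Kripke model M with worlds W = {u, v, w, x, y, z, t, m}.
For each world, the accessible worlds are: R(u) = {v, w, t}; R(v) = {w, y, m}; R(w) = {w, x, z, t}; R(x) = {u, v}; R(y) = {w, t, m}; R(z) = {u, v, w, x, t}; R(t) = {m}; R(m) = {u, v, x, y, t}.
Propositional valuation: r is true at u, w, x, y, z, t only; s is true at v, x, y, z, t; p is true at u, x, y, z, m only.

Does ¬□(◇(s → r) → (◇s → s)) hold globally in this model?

Yes

Let φ = ¬□(◇(s → r) → (◇s → s)). Evaluate φ at each world:
  u (successors {v, w, t}): φ is true.
  v (successors {w, y, m}): φ is true.
  w (successors {w, x, z, t}): φ is true.
  x (successors {u, v}): φ is true.
  y (successors {w, t, m}): φ is true.
  z (successors {u, v, w, x, t}): φ is true.
  t (successors {m}): φ is true.
  m (successors {u, v, x, y, t}): φ is true.
For instance, at u:
  At u: □(◇(s → r) → (◇s → s)) is false, so ¬□(◇(s → r) → (◇s → s)) is true.
    At u: □(◇(s → r) → (◇s → s)) requires ◇(s → r) → (◇s → s) at every successor {v, w, t}.
      ◇(s → r) → (◇s → s) fails at w, so □(◇(s → r) → (◇s → s)) is false at u.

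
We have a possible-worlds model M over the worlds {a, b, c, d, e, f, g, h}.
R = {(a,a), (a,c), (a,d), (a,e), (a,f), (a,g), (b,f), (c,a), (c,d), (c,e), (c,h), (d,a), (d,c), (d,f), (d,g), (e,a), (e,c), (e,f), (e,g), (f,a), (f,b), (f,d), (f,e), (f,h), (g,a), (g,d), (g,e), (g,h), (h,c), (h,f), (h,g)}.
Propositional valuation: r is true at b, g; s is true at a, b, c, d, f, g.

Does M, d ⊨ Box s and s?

Recall that Box ψ holds at a world iff ψ holds at every accessible world, and Dia ψ holds iff ψ holds at some accessible world.
At d: Box s is true, s is true, so Box s and s is true.
  At d: Box s requires s at every successor {a, c, f, g}.
    At a: s is true.
    At c: s is true.
    At f: s is true.
    At g: s is true.
  So Box s is true at d.

Yes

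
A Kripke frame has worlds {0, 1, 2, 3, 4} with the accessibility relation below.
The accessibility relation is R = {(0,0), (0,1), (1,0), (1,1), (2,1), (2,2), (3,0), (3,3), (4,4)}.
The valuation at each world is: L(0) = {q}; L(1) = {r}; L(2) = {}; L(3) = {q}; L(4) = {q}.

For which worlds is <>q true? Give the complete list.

0, 1, 3, 4

Recall that <>ψ holds at a world iff ψ holds at some accessible world.
Let φ = <>q. Evaluate φ at each world:
  0 (successors {0, 1}): φ is true.
  1 (successors {0, 1}): φ is true.
  2 (successors {1, 2}): φ is false.
  3 (successors {0, 3}): φ is true.
  4 (successors {4}): φ is true.
For instance, at 4:
  At 4: <>q requires q at some successor in {4}.
    q holds at 4, so <>q is true at 4.
Satisfying worlds: {0, 1, 3, 4}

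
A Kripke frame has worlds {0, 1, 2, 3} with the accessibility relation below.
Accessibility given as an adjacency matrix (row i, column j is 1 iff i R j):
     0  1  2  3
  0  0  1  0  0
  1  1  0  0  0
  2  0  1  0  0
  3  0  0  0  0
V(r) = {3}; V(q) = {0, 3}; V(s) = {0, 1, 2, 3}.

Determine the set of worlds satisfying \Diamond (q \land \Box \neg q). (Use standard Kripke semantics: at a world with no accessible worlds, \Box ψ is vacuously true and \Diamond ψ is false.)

Let φ = \Diamond (q \land \Box \neg q). Evaluate φ at each world:
  0 (successors {1}): φ is false.
  1 (successors {0}): φ is true.
  2 (successors {1}): φ is false.
  3 (successors ∅): φ is false.
For instance, at 1:
  At 1: \Diamond (q \land \Box \neg q) requires q \land \Box \neg q at some successor in {0}.
    q \land \Box \neg q holds at 0, so \Diamond (q \land \Box \neg q) is true at 1.
      At 0: q is true, \Box \neg q is true, so q \land \Box \neg q is true.
Satisfying worlds: {1}

1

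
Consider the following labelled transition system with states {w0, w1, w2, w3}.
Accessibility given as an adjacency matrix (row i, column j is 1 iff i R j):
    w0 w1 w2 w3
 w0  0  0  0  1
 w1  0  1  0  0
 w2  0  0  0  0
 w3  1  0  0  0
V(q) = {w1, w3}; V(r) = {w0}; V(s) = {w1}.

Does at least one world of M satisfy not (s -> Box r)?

Yes

Let φ = not (s -> Box r). Evaluate φ at each world:
  w0 (successors {w3}): φ is false.
  w1 (successors {w1}): φ is true.
  w2 (successors ∅): φ is false.
  w3 (successors {w0}): φ is false.
Detail at w1 (witness):
  At w1: s -> Box r is false, so not (s -> Box r) is true.
    At w1: s is true, Box r is false, so s -> Box r is false.
      At w1: Box r requires r at every successor {w1}.
        r fails at w1, so Box r is false at w1.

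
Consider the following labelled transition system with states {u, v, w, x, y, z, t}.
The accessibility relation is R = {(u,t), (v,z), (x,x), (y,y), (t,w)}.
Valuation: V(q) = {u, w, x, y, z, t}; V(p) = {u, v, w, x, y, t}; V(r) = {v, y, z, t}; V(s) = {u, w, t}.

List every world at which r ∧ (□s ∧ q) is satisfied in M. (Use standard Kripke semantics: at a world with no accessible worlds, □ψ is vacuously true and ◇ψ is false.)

z, t

Let φ = r ∧ (□s ∧ q). Evaluate φ at each world:
  u (successors {t}): φ is false.
  v (successors {z}): φ is false.
  w (successors ∅): φ is false.
  x (successors {x}): φ is false.
  y (successors {y}): φ is false.
  z (successors ∅): φ is true.
  t (successors {w}): φ is true.
For instance, at u:
  At u: r is false, □s ∧ q is true, so r ∧ (□s ∧ q) is false.
    At u: □s is true, q is true, so □s ∧ q is true.
      At u: □s requires s at every successor {t}.
        At t: s is true.
      So □s is true at u.
Satisfying worlds: {z, t}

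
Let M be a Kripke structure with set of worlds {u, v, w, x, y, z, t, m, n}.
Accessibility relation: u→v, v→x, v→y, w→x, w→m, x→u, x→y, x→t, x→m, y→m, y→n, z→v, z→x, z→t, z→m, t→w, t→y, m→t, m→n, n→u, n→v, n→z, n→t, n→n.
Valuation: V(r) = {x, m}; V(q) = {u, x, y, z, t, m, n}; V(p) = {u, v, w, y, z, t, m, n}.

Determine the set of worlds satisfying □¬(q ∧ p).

Let φ = □¬(q ∧ p). Evaluate φ at each world:
  u (successors {v}): φ is true.
  v (successors {x, y}): φ is false.
  w (successors {x, m}): φ is false.
  x (successors {u, y, t, m}): φ is false.
  y (successors {m, n}): φ is false.
  z (successors {v, x, t, m}): φ is false.
  t (successors {w, y}): φ is false.
  m (successors {t, n}): φ is false.
  n (successors {u, v, z, t, n}): φ is false.
For instance, at y:
  At y: □¬(q ∧ p) requires ¬(q ∧ p) at every successor {m, n}.
    ¬(q ∧ p) fails at m, so □¬(q ∧ p) is false at y.
Satisfying worlds: {u}

u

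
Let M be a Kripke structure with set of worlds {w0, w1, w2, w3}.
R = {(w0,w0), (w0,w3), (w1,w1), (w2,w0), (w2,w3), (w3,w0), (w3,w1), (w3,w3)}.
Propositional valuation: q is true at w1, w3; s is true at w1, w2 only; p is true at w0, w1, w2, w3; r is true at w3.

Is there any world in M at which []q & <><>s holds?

Yes

Let φ = []q & <><>s. Evaluate φ at each world:
  w0 (successors {w0, w3}): φ is false.
  w1 (successors {w1}): φ is true.
  w2 (successors {w0, w3}): φ is false.
  w3 (successors {w0, w1, w3}): φ is false.
Detail at w1 (witness):
  At w1: []q is true, <><>s is true, so []q & <><>s is true.
    At w1: []q requires q at every successor {w1}.
      At w1: q is true.
    So []q is true at w1.
    At w1: <><>s requires <>s at some successor in {w1}.
      <>s holds at w1, so <><>s is true at w1.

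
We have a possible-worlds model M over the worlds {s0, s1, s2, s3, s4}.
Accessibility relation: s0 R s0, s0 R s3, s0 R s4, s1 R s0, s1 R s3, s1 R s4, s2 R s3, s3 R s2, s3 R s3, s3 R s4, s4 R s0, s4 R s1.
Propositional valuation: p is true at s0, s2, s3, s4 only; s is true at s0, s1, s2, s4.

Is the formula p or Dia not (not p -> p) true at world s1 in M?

No

At s1: p is false, Dia not (not p -> p) is false, so p or Dia not (not p -> p) is false.
  At s1: Dia not (not p -> p) requires not (not p -> p) at some successor in {s0, s3, s4}.
    At s0: not (not p -> p) is false.
    At s3: not (not p -> p) is false.
    At s4: not (not p -> p) is false.
  So Dia not (not p -> p) is false at s1.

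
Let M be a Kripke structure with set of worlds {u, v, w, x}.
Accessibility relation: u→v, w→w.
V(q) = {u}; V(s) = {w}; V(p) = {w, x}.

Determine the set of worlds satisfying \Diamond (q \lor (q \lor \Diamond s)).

w

Let φ = \Diamond (q \lor (q \lor \Diamond s)). Evaluate φ at each world:
  u (successors {v}): φ is false.
  v (successors ∅): φ is false.
  w (successors {w}): φ is true.
  x (successors ∅): φ is false.
For instance, at u:
  At u: \Diamond (q \lor (q \lor \Diamond s)) requires q \lor (q \lor \Diamond s) at some successor in {v}.
    At v: q \lor (q \lor \Diamond s) is false.
  So \Diamond (q \lor (q \lor \Diamond s)) is false at u.
Satisfying worlds: {w}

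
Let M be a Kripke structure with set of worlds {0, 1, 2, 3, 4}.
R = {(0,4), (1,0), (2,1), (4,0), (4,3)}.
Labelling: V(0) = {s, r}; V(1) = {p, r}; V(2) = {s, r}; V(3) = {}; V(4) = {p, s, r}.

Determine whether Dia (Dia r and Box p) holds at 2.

No

Recall that Box ψ holds at a world iff ψ holds at every accessible world, and Dia ψ holds iff ψ holds at some accessible world.
At 2: Dia (Dia r and Box p) requires Dia r and Box p at some successor in {1}.
  At 1: Dia r and Box p is false.
So Dia (Dia r and Box p) is false at 2.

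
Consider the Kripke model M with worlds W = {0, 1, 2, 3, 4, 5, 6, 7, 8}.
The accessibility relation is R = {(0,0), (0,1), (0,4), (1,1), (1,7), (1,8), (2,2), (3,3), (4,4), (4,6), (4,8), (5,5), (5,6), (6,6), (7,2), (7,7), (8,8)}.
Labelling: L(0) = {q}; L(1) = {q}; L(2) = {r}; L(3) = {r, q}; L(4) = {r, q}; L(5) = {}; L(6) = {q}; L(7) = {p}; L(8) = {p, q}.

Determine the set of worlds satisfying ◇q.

0, 1, 3, 4, 5, 6, 8

Let φ = ◇q. Evaluate φ at each world:
  0 (successors {0, 1, 4}): φ is true.
  1 (successors {1, 7, 8}): φ is true.
  2 (successors {2}): φ is false.
  3 (successors {3}): φ is true.
  4 (successors {4, 6, 8}): φ is true.
  5 (successors {5, 6}): φ is true.
  6 (successors {6}): φ is true.
  7 (successors {2, 7}): φ is false.
  8 (successors {8}): φ is true.
For instance, at 3:
  At 3: ◇q requires q at some successor in {3}.
    q holds at 3, so ◇q is true at 3.
Satisfying worlds: {0, 1, 3, 4, 5, 6, 8}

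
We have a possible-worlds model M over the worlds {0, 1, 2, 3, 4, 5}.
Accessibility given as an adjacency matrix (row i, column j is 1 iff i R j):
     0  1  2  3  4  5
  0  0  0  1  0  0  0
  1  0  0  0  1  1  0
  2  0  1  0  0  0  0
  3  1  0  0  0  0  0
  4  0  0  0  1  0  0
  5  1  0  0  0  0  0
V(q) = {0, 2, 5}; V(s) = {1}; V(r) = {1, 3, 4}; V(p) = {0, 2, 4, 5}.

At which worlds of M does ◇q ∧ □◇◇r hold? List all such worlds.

0, 3, 5

Let φ = ◇q ∧ □◇◇r. Evaluate φ at each world:
  0 (successors {2}): φ is true.
  1 (successors {3, 4}): φ is false.
  2 (successors {1}): φ is false.
  3 (successors {0}): φ is true.
  4 (successors {3}): φ is false.
  5 (successors {0}): φ is true.
For instance, at 4:
  At 4: ◇q is false, □◇◇r is false, so ◇q ∧ □◇◇r is false.
    At 4: ◇q requires q at some successor in {3}.
      At 3: q is false.
    So ◇q is false at 4.
    At 4: □◇◇r requires ◇◇r at every successor {3}.
      ◇◇r fails at 3, so □◇◇r is false at 4.
Satisfying worlds: {0, 3, 5}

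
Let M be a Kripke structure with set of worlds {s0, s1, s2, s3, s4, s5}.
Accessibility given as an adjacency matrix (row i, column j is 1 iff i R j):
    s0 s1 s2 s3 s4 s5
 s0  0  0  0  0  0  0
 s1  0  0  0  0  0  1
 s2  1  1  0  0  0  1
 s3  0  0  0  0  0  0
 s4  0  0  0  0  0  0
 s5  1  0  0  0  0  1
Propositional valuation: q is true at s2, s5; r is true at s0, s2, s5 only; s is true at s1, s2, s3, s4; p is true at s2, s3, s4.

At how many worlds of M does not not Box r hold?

Let φ = not not Box r. Evaluate φ at each world:
  s0 (successors ∅): φ is true.
  s1 (successors {s5}): φ is true.
  s2 (successors {s0, s1, s5}): φ is false.
  s3 (successors ∅): φ is true.
  s4 (successors ∅): φ is true.
  s5 (successors {s0, s5}): φ is true.
For instance, at s5:
  At s5: not Box r is false, so not not Box r is true.
    At s5: Box r is true, so not Box r is false.
      At s5: Box r requires r at every successor {s0, s5}.
        At s0: r is true.
        At s5: r is true.
      So Box r is true at s5.
Satisfying worlds: {s0, s1, s3, s4, s5}

5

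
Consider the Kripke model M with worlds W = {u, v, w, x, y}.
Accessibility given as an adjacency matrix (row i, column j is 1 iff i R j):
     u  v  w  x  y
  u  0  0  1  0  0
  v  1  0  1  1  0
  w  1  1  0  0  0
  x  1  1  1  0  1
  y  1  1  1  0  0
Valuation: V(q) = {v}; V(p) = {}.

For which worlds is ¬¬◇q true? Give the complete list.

w, x, y

Let φ = ¬¬◇q. Evaluate φ at each world:
  u (successors {w}): φ is false.
  v (successors {u, w, x}): φ is false.
  w (successors {u, v}): φ is true.
  x (successors {u, v, w, y}): φ is true.
  y (successors {u, v, w}): φ is true.
For instance, at y:
  At y: ¬◇q is false, so ¬¬◇q is true.
    At y: ◇q is true, so ¬◇q is false.
      At y: ◇q requires q at some successor in {u, v, w}.
        q holds at v, so ◇q is true at y.
Satisfying worlds: {w, x, y}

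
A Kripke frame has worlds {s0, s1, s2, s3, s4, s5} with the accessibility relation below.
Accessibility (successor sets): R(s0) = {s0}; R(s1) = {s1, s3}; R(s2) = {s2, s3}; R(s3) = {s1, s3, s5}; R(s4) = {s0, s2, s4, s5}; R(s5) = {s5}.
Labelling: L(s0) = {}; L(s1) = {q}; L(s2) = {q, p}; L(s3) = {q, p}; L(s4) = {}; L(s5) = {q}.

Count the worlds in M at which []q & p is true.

2

Let φ = []q & p. Evaluate φ at each world:
  s0 (successors {s0}): φ is false.
  s1 (successors {s1, s3}): φ is false.
  s2 (successors {s2, s3}): φ is true.
  s3 (successors {s1, s3, s5}): φ is true.
  s4 (successors {s0, s2, s4, s5}): φ is false.
  s5 (successors {s5}): φ is false.
For instance, at s0:
  At s0: []q is false, p is false, so []q & p is false.
    At s0: []q requires q at every successor {s0}.
      q fails at s0, so []q is false at s0.
Satisfying worlds: {s2, s3}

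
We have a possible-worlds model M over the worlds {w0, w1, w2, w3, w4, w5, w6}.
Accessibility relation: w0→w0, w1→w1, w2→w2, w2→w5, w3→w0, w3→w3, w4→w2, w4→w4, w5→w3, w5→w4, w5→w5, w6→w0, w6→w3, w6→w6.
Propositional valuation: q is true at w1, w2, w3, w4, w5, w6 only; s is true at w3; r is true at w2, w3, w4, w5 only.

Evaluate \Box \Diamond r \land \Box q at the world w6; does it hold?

At w6: \Box \Diamond r is false, \Box q is false, so \Box \Diamond r \land \Box q is false.
  At w6: \Box \Diamond r requires \Diamond r at every successor {w0, w3, w6}.
    \Diamond r fails at w0, so \Box \Diamond r is false at w6.
      At w0: \Diamond r requires r at some successor in {w0}.
        At w0: r is false.
      So \Diamond r is false at w0.
  At w6: \Box q requires q at every successor {w0, w3, w6}.
    q fails at w0, so \Box q is false at w6.

No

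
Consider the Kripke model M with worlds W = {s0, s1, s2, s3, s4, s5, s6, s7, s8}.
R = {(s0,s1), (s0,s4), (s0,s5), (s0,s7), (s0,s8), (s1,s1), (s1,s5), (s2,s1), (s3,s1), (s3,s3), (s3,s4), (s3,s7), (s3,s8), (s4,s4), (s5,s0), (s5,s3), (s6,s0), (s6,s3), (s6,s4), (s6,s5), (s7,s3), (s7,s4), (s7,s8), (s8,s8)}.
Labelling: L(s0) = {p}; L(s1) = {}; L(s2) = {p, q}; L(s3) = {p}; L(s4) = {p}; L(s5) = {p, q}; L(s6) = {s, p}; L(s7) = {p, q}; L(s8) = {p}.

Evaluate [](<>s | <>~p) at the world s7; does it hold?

No

At s7: [](<>s | <>~p) requires <>s | <>~p at every successor {s3, s4, s8}.
  <>s | <>~p fails at s4, so [](<>s | <>~p) is false at s7.
    At s4: <>s is false, <>~p is false, so <>s | <>~p is false.
      At s4: <>s requires s at some successor in {s4}.
        At s4: s is false.
      So <>s is false at s4.
      At s4: <>~p requires ~p at some successor in {s4}.
        At s4: ~p is false.
      So <>~p is false at s4.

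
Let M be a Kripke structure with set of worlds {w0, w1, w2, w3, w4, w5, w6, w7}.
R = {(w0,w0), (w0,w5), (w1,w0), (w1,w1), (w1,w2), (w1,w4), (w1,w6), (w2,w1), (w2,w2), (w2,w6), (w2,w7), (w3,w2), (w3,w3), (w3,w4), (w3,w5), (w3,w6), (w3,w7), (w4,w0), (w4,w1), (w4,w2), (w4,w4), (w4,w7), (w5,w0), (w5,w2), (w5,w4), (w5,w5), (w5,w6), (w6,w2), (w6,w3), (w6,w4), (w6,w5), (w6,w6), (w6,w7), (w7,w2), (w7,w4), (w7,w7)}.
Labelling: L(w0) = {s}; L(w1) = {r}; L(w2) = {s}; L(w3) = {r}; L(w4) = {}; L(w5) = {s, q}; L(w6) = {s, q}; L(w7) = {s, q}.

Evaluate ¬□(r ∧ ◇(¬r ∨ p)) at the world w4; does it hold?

At w4: □(r ∧ ◇(¬r ∨ p)) is false, so ¬□(r ∧ ◇(¬r ∨ p)) is true.
  At w4: □(r ∧ ◇(¬r ∨ p)) requires r ∧ ◇(¬r ∨ p) at every successor {w0, w1, w2, w4, w7}.
    r ∧ ◇(¬r ∨ p) fails at w0, so □(r ∧ ◇(¬r ∨ p)) is false at w4.
      At w0: r is false, ◇(¬r ∨ p) is true, so r ∧ ◇(¬r ∨ p) is false.

Yes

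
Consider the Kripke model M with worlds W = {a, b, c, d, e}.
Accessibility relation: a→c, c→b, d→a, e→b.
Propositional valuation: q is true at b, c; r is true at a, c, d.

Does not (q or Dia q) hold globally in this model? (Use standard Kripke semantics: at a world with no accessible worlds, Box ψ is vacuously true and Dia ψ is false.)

Let φ = not (q or Dia q). Evaluate φ at each world:
  a (successors {c}): φ is false.
  b (successors ∅): φ is false.
  c (successors {b}): φ is false.
  d (successors {a}): φ is true.
  e (successors {b}): φ is false.
Detail at a (counterexample):
  At a: q or Dia q is true, so not (q or Dia q) is false.
    At a: q is false, Dia q is true, so q or Dia q is true.
      At a: Dia q requires q at some successor in {c}.
        q holds at c, so Dia q is true at a.

No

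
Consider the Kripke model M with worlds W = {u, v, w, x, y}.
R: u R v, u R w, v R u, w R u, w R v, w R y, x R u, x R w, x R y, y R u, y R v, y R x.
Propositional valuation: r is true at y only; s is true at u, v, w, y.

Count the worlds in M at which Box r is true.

0

Recall that Box ψ holds at a world iff ψ holds at every accessible world, and Dia ψ holds iff ψ holds at some accessible world.
Let φ = Box r. Evaluate φ at each world:
  u (successors {v, w}): φ is false.
  v (successors {u}): φ is false.
  w (successors {u, v, y}): φ is false.
  x (successors {u, w, y}): φ is false.
  y (successors {u, v, x}): φ is false.
For instance, at y:
  At y: Box r requires r at every successor {u, v, x}.
    r fails at u, so Box r is false at y.
Satisfying worlds: none.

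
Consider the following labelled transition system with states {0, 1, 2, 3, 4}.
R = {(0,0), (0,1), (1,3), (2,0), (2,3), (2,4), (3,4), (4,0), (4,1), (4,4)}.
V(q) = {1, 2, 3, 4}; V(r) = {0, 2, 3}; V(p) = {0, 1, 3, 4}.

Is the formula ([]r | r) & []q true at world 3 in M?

Yes

At 3: []r | r is true, []q is true, so ([]r | r) & []q is true.
  At 3: []r is false, r is true, so []r | r is true.
    At 3: []r requires r at every successor {4}.
      r fails at 4, so []r is false at 3.
  At 3: []q requires q at every successor {4}.
    At 4: q is true.
  So []q is true at 3.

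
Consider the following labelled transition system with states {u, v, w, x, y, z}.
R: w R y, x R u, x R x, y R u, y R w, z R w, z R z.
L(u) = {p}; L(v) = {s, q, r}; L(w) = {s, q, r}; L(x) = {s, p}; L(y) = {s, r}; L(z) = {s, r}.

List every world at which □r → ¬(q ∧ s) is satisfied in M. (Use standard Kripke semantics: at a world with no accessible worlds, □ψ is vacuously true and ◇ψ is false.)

u, x, y, z

Let φ = □r → ¬(q ∧ s). Evaluate φ at each world:
  u (successors ∅): φ is true.
  v (successors ∅): φ is false.
  w (successors {y}): φ is false.
  x (successors {u, x}): φ is true.
  y (successors {u, w}): φ is true.
  z (successors {w, z}): φ is true.
For instance, at y:
  At y: □r is false, ¬(q ∧ s) is true, so □r → ¬(q ∧ s) is true.
    At y: □r requires r at every successor {u, w}.
      r fails at u, so □r is false at y.
Satisfying worlds: {u, x, y, z}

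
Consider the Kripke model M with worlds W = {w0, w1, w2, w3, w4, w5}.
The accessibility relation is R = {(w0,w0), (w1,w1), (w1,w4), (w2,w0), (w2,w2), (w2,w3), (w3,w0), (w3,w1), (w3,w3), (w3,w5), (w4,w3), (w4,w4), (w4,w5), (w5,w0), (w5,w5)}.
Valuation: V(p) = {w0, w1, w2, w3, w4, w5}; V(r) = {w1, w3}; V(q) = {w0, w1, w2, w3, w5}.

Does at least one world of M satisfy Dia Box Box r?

Let φ = Dia Box Box r. Evaluate φ at each world:
  w0 (successors {w0}): φ is false.
  w1 (successors {w1, w4}): φ is false.
  w2 (successors {w0, w2, w3}): φ is false.
  w3 (successors {w0, w1, w3, w5}): φ is false.
  w4 (successors {w3, w4, w5}): φ is false.
  w5 (successors {w0, w5}): φ is false.
For instance, at w3:
  At w3: Dia Box Box r requires Box Box r at some successor in {w0, w1, w3, w5}.
    At w0: Box Box r is false.
    At w1: Box Box r is false.
    At w3: Box Box r is false.
    At w5: Box Box r is false.
  So Dia Box Box r is false at w3.

No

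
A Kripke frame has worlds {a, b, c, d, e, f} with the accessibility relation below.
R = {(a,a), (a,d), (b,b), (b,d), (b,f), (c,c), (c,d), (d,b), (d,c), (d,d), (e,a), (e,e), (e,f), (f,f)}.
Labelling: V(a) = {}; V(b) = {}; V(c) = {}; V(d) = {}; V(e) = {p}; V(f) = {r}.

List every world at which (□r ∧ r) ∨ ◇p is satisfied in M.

Let φ = (□r ∧ r) ∨ ◇p. Evaluate φ at each world:
  a (successors {a, d}): φ is false.
  b (successors {b, d, f}): φ is false.
  c (successors {c, d}): φ is false.
  d (successors {b, c, d}): φ is false.
  e (successors {a, e, f}): φ is true.
  f (successors {f}): φ is true.
For instance, at e:
  At e: □r ∧ r is false, ◇p is true, so (□r ∧ r) ∨ ◇p is true.
    At e: □r is false, r is false, so □r ∧ r is false.
      At e: □r requires r at every successor {a, e, f}.
        r fails at a, so □r is false at e.
    At e: ◇p requires p at some successor in {a, e, f}.
      p holds at e, so ◇p is true at e.
Satisfying worlds: {e, f}

e, f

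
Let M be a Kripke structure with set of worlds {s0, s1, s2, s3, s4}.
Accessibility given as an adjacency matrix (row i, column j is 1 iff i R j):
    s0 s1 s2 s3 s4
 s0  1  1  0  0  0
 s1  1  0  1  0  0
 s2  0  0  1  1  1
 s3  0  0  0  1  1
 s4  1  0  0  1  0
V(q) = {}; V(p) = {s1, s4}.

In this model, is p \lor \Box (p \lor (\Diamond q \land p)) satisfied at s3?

No

At s3: p is false, \Box (p \lor (\Diamond q \land p)) is false, so p \lor \Box (p \lor (\Diamond q \land p)) is false.
  At s3: \Box (p \lor (\Diamond q \land p)) requires p \lor (\Diamond q \land p) at every successor {s3, s4}.
    p \lor (\Diamond q \land p) fails at s3, so \Box (p \lor (\Diamond q \land p)) is false at s3.
      At s3: p is false, \Diamond q \land p is false, so p \lor (\Diamond q \land p) is false.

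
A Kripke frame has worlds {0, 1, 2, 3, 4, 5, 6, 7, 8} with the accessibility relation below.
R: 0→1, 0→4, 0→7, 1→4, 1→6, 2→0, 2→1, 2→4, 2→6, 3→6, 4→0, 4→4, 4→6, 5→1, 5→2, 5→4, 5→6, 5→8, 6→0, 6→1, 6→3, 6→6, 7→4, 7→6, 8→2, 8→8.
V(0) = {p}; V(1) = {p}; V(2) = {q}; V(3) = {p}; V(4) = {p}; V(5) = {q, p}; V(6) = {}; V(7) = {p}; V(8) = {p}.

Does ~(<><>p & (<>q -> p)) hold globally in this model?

No

Let φ = ~(<><>p & (<>q -> p)). Evaluate φ at each world:
  0 (successors {1, 4, 7}): φ is false.
  1 (successors {4, 6}): φ is false.
  2 (successors {0, 1, 4, 6}): φ is false.
  3 (successors {6}): φ is false.
  4 (successors {0, 4, 6}): φ is false.
  5 (successors {1, 2, 4, 6, 8}): φ is false.
  6 (successors {0, 1, 3, 6}): φ is false.
  7 (successors {4, 6}): φ is false.
  8 (successors {2, 8}): φ is false.
Detail at 0 (counterexample):
  At 0: <><>p & (<>q -> p) is true, so ~(<><>p & (<>q -> p)) is false.
    At 0: <><>p is true, <>q -> p is true, so <><>p & (<>q -> p) is true.
      At 0: <><>p requires <>p at some successor in {1, 4, 7}.
        <>p holds at 1, so <><>p is true at 0.
      At 0: <>q is false, p is true, so <>q -> p is true.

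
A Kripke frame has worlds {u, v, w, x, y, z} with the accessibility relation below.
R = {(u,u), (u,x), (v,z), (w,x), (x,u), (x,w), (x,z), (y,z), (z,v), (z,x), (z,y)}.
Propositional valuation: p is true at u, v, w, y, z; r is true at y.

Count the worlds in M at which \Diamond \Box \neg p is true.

Recall that \Box ψ holds at a world iff ψ holds at every accessible world, and \Diamond ψ holds iff ψ holds at some accessible world.
Let φ = \Diamond \Box \neg p. Evaluate φ at each world:
  u (successors {u, x}): φ is false.
  v (successors {z}): φ is false.
  w (successors {x}): φ is false.
  x (successors {u, w, z}): φ is true.
  y (successors {z}): φ is false.
  z (successors {v, x, y}): φ is false.
For instance, at y:
  At y: \Diamond \Box \neg p requires \Box \neg p at some successor in {z}.
    At z: \Box \neg p is false.
  So \Diamond \Box \neg p is false at y.
Satisfying worlds: {x}

1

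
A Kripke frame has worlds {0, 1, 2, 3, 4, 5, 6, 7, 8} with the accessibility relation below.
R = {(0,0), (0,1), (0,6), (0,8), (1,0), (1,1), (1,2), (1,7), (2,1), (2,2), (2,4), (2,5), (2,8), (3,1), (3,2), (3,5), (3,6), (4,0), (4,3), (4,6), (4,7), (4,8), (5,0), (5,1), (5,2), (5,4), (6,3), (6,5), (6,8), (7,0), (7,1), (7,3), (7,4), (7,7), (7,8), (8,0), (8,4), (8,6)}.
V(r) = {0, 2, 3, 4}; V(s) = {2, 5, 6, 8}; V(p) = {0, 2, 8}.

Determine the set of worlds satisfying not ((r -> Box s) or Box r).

0, 2, 3, 4

Recall that Box ψ holds at a world iff ψ holds at every accessible world, and Dia ψ holds iff ψ holds at some accessible world.
Let φ = not ((r -> Box s) or Box r). Evaluate φ at each world:
  0 (successors {0, 1, 6, 8}): φ is true.
  1 (successors {0, 1, 2, 7}): φ is false.
  2 (successors {1, 2, 4, 5, 8}): φ is true.
  3 (successors {1, 2, 5, 6}): φ is true.
  4 (successors {0, 3, 6, 7, 8}): φ is true.
  5 (successors {0, 1, 2, 4}): φ is false.
  6 (successors {3, 5, 8}): φ is false.
  7 (successors {0, 1, 3, 4, 7, 8}): φ is false.
  8 (successors {0, 4, 6}): φ is false.
For instance, at 8:
  At 8: (r -> Box s) or Box r is true, so not ((r -> Box s) or Box r) is false.
    At 8: r -> Box s is true, Box r is false, so (r -> Box s) or Box r is true.
      At 8: r is false, Box s is false, so r -> Box s is true.
      At 8: Box r requires r at every successor {0, 4, 6}.
        r fails at 6, so Box r is false at 8.
Satisfying worlds: {0, 2, 3, 4}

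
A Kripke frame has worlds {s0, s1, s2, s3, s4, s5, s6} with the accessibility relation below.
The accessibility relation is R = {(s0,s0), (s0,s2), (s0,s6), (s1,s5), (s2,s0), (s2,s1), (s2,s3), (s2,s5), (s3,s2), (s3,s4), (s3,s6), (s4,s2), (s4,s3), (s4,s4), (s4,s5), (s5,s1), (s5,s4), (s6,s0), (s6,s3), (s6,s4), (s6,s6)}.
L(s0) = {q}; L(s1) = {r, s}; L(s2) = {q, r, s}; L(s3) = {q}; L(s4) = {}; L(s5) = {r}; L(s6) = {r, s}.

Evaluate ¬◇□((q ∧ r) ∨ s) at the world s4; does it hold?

Yes

Recall that □ψ holds at a world iff ψ holds at every accessible world, and ◇ψ holds iff ψ holds at some accessible world.
At s4: ◇□((q ∧ r) ∨ s) is false, so ¬◇□((q ∧ r) ∨ s) is true.
  At s4: ◇□((q ∧ r) ∨ s) requires □((q ∧ r) ∨ s) at some successor in {s2, s3, s4, s5}.
    At s2: □((q ∧ r) ∨ s) is false.
    At s3: □((q ∧ r) ∨ s) is false.
    At s4: □((q ∧ r) ∨ s) is false.
    At s5: □((q ∧ r) ∨ s) is false.
  So ◇□((q ∧ r) ∨ s) is false at s4.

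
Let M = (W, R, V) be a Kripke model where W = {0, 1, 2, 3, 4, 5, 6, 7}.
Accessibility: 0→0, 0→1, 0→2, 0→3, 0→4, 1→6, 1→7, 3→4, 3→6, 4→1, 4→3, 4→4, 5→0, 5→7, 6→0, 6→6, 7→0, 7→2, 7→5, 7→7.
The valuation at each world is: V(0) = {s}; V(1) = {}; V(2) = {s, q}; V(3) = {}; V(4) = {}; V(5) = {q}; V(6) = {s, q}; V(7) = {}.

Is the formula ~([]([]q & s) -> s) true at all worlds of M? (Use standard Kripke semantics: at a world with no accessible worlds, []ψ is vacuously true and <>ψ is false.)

No

Let φ = ~([]([]q & s) -> s). Evaluate φ at each world:
  0 (successors {0, 1, 2, 3, 4}): φ is false.
  1 (successors {6, 7}): φ is false.
  2 (successors ∅): φ is false.
  3 (successors {4, 6}): φ is false.
  4 (successors {1, 3, 4}): φ is false.
  5 (successors {0, 7}): φ is false.
  6 (successors {0, 6}): φ is false.
  7 (successors {0, 2, 5, 7}): φ is false.
Detail at 0 (counterexample):
  At 0: []([]q & s) -> s is true, so ~([]([]q & s) -> s) is false.
    At 0: []([]q & s) is false, s is true, so []([]q & s) -> s is true.
      At 0: []([]q & s) requires []q & s at every successor {0, 1, 2, 3, 4}.
        []q & s fails at 0, so []([]q & s) is false at 0.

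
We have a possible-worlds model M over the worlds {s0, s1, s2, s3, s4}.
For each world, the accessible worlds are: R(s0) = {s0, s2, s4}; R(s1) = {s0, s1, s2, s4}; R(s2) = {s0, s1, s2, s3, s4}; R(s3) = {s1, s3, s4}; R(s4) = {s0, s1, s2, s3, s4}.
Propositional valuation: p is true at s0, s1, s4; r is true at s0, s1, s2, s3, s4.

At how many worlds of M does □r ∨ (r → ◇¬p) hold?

Let φ = □r ∨ (r → ◇¬p). Evaluate φ at each world:
  s0 (successors {s0, s2, s4}): φ is true.
  s1 (successors {s0, s1, s2, s4}): φ is true.
  s2 (successors {s0, s1, s2, s3, s4}): φ is true.
  s3 (successors {s1, s3, s4}): φ is true.
  s4 (successors {s0, s1, s2, s3, s4}): φ is true.
For instance, at s0:
  At s0: □r is true, r → ◇¬p is true, so □r ∨ (r → ◇¬p) is true.
    At s0: □r requires r at every successor {s0, s2, s4}.
      At s0: r is true.
      At s2: r is true.
      At s4: r is true.
    So □r is true at s0.
    At s0: r is true, ◇¬p is true, so r → ◇¬p is true.
      At s0: ◇¬p requires ¬p at some successor in {s0, s2, s4}.
        ¬p holds at s2, so ◇¬p is true at s0.
Satisfying worlds: {s0, s1, s2, s3, s4}

5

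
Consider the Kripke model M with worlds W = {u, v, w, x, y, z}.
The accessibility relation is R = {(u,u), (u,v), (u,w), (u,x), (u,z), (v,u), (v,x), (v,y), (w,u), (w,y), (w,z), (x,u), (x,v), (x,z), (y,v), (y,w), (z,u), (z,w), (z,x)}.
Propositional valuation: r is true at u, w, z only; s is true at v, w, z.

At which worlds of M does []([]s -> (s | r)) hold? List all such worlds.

u, x, y, z

Let φ = []([]s -> (s | r)). Evaluate φ at each world:
  u (successors {u, v, w, x, z}): φ is true.
  v (successors {u, x, y}): φ is false.
  w (successors {u, y, z}): φ is false.
  x (successors {u, v, z}): φ is true.
  y (successors {v, w}): φ is true.
  z (successors {u, w, x}): φ is true.
For instance, at y:
  At y: []([]s -> (s | r)) requires []s -> (s | r) at every successor {v, w}.
      At v: []s is false, s | r is true, so []s -> (s | r) is true.
      At w: []s is false, s | r is true, so []s -> (s | r) is true.
  So []([]s -> (s | r)) is true at y.
Satisfying worlds: {u, x, y, z}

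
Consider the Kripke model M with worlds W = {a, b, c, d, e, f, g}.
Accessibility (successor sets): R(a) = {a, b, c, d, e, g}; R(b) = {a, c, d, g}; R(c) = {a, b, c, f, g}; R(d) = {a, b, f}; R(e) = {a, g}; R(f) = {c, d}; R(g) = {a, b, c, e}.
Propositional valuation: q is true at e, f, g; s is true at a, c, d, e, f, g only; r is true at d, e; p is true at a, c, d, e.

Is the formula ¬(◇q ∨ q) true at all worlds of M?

Recall that ◇ψ holds at a world iff ψ holds at some accessible world.
Let φ = ¬(◇q ∨ q). Evaluate φ at each world:
  a (successors {a, b, c, d, e, g}): φ is false.
  b (successors {a, c, d, g}): φ is false.
  c (successors {a, b, c, f, g}): φ is false.
  d (successors {a, b, f}): φ is false.
  e (successors {a, g}): φ is false.
  f (successors {c, d}): φ is false.
  g (successors {a, b, c, e}): φ is false.
Detail at a (counterexample):
  At a: ◇q ∨ q is true, so ¬(◇q ∨ q) is false.
    At a: ◇q is true, q is false, so ◇q ∨ q is true.
      At a: ◇q requires q at some successor in {a, b, c, d, e, g}.
        q holds at e, so ◇q is true at a.

No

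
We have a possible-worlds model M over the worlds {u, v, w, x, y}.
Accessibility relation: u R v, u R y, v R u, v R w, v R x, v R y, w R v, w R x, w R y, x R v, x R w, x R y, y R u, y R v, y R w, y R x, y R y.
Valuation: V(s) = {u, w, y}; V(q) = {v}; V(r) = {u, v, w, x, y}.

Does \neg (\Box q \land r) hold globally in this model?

Let φ = \neg (\Box q \land r). Evaluate φ at each world:
  u (successors {v, y}): φ is true.
  v (successors {u, w, x, y}): φ is true.
  w (successors {v, x, y}): φ is true.
  x (successors {v, w, y}): φ is true.
  y (successors {u, v, w, x, y}): φ is true.
For instance, at y:
  At y: \Box q \land r is false, so \neg (\Box q \land r) is true.
    At y: \Box q is false, r is true, so \Box q \land r is false.
      At y: \Box q requires q at every successor {u, v, w, x, y}.
        q fails at u, so \Box q is false at y.

Yes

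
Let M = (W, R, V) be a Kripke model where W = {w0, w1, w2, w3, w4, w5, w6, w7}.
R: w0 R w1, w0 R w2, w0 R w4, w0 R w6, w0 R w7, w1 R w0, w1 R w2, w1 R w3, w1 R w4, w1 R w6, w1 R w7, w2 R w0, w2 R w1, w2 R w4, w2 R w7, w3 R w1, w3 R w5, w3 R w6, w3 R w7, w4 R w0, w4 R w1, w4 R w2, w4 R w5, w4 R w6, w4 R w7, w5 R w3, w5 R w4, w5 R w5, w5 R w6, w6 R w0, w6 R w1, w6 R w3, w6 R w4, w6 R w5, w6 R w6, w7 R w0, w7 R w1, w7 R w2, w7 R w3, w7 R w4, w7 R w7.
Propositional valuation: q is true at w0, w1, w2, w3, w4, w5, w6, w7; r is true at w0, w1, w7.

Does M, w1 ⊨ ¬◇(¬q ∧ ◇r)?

At w1: ◇(¬q ∧ ◇r) is false, so ¬◇(¬q ∧ ◇r) is true.
  At w1: ◇(¬q ∧ ◇r) requires ¬q ∧ ◇r at some successor in {w0, w2, w3, w4, w6, w7}.
    At w0: ¬q ∧ ◇r is false.
    At w2: ¬q ∧ ◇r is false.
    At w3: ¬q ∧ ◇r is false.
    At w4: ¬q ∧ ◇r is false.
    At w6: ¬q ∧ ◇r is false.
    At w7: ¬q ∧ ◇r is false.
  So ◇(¬q ∧ ◇r) is false at w1.

Yes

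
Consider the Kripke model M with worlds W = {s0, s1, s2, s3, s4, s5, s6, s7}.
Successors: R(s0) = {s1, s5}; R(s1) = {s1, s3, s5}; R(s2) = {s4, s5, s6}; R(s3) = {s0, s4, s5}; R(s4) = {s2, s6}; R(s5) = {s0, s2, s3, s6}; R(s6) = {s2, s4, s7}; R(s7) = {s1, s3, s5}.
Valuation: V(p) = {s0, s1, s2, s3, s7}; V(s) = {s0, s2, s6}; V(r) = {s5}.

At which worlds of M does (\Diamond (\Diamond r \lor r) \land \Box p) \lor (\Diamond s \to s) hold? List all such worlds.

Let φ = (\Diamond (\Diamond r \lor r) \land \Box p) \lor (\Diamond s \to s). Evaluate φ at each world:
  s0 (successors {s1, s5}): φ is true.
  s1 (successors {s1, s3, s5}): φ is true.
  s2 (successors {s4, s5, s6}): φ is true.
  s3 (successors {s0, s4, s5}): φ is false.
  s4 (successors {s2, s6}): φ is false.
  s5 (successors {s0, s2, s3, s6}): φ is false.
  s6 (successors {s2, s4, s7}): φ is true.
  s7 (successors {s1, s3, s5}): φ is true.
For instance, at s5:
  At s5: \Diamond (\Diamond r \lor r) \land \Box p is false, \Diamond s \to s is false, so (\Diamond (\Diamond r \lor r) \land \Box p) \lor (\Diamond s \to s) is false.
    At s5: \Diamond (\Diamond r \lor r) is true, \Box p is false, so \Diamond (\Diamond r \lor r) \land \Box p is false.
      At s5: \Diamond (\Diamond r \lor r) requires \Diamond r \lor r at some successor in {s0, s2, s3, s6}.
        \Diamond r \lor r holds at s0, so \Diamond (\Diamond r \lor r) is true at s5.
      At s5: \Box p requires p at every successor {s0, s2, s3, s6}.
        p fails at s6, so \Box p is false at s5.
    At s5: \Diamond s is true, s is false, so \Diamond s \to s is false.
      At s5: \Diamond s requires s at some successor in {s0, s2, s3, s6}.
        s holds at s0, so \Diamond s is true at s5.
Satisfying worlds: {s0, s1, s2, s6, s7}

s0, s1, s2, s6, s7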